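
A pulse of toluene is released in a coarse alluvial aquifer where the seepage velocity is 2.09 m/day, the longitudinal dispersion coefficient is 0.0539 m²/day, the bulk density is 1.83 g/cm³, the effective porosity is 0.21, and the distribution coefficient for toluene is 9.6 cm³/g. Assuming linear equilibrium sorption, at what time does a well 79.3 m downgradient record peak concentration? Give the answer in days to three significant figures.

3210 days

Retardation factor R = 1 + ρ_b·K_d/n = 1 + 1.83 × 9.6/0.21 = 84.66.
Sorption retards both mechanisms: v_R = v/R = 0.02469 m/day, D_R = D/R = 0.0006367 m²/day.
Peak time from v_R²t² + 2D_R t − x² = 0: t = (√(D_R² + v_R²x²) − D_R)/v_R².
√(D_R² + v_R²x²) = √(0.0006367² + 0.02469² × 79.3²) = 1.958; v_R² = 0.0006096.
t = (1.958 − 0.0006367)/0.0006096 = 3210 days.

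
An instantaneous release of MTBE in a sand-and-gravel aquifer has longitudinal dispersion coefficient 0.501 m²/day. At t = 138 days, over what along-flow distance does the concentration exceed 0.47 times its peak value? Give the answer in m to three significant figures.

The plume is Gaussian with σ = √(2Dt) = √(2 × 0.501 × 138) = 11.76 m.
C/C_peak = exp(−Δx²/(2σ²)) = 0.47 ⇒ Δx = σ·√(−2 ln 0.47) = 11.76 × 1.229 = 14.45 m.
Width = 2Δx = 28.9 m.

28.9 m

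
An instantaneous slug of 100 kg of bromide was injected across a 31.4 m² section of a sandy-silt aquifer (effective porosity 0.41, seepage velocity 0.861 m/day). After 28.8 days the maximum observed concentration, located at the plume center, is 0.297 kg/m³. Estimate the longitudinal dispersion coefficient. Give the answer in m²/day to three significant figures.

At the plume center C_max = M/(n_e·A·√(4πDt)), so D = M²/(4πt·(n_e·A·C_max)²).
n_e·A·C_max = 0.41 × 31.4 × 0.297 = 3.824 kg/m.
D = 100²/(4π × 28.8 × 3.824²) = 1.89 m²/day.

1.89 m²/day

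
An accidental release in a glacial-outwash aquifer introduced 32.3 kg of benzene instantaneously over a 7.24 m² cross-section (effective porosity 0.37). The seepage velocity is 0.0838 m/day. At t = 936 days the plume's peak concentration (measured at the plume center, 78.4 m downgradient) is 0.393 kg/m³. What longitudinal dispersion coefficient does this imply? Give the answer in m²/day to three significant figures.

At the plume center C_max = M/(n_e·A·√(4πDt)), so D = M²/(4πt·(n_e·A·C_max)²).
n_e·A·C_max = 0.37 × 7.24 × 0.393 = 1.053 kg/m.
D = 32.3²/(4π × 936 × 1.053²) = 0.0800 m²/day.

0.0800 m²/day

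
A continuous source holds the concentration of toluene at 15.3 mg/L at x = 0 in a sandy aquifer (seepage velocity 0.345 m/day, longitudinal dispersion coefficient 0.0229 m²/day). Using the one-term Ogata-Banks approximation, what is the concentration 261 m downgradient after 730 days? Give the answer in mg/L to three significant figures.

0.869 mg/L

For a continuous step input, C/C₀ ≈ ½·erfc((x−vt)/(2√(Dt))).
vt = 0.345 × 730 = 251.85 m and 2√(Dt) = 2√(0.0229 × 730) = 8.177 m.
Argument (x−vt)/(2√(Dt)) = (261 − 251.85)/8.177 = 1.119; ½·erfc(1.119) = 0.05677.
C = 15.3 × 0.05677 = 0.869 mg/L.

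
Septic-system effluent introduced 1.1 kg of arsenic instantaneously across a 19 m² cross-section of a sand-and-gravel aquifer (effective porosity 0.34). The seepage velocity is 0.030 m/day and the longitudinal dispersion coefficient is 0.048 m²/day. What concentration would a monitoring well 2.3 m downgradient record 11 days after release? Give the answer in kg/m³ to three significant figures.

0.0105 kg/m³

For an instantaneous plane source, C(x,t) = M/(n_e·A·√(4πDt)) · exp(−(x−vt)²/(4Dt)), with n_e·A the pore (flow) area.
Plume center vt = 0.030 × 11 = 0.33 m, so the well at 2.3 m is 1.97 m downgradient of the peak.
√(4πDt) = 2.576 m, giving peak height M/(n_e·A·√(4πDt)) = 1.1/(0.34 × 19 × 2.576) = 0.06610 kg/m³.
(x−vt)²/(4Dt) = (1.97)²/(4 × 0.048 × 11) = 1.838; exp(−1.838) = 0.1591.
C = 0.06610 × 0.1591 = 0.0105 kg/m³.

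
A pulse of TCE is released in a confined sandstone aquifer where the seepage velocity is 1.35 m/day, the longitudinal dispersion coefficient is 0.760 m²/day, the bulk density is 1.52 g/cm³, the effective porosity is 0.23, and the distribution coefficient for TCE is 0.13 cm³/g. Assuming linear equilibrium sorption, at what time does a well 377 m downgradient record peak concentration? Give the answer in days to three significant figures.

Retardation factor R = 1 + ρ_b·K_d/n = 1 + 1.52 × 0.13/0.23 = 1.859.
Sorption retards both mechanisms: v_R = v/R = 0.7262 m/day, D_R = D/R = 0.4088 m²/day.
Peak time from v_R²t² + 2D_R t − x² = 0: t = (√(D_R² + v_R²x²) − D_R)/v_R².
√(D_R² + v_R²x²) = √(0.4088² + 0.7262² × 377²) = 273.8; v_R² = 0.5274.
t = (273.8 − 0.4088)/0.5274 = 518 days.

518 days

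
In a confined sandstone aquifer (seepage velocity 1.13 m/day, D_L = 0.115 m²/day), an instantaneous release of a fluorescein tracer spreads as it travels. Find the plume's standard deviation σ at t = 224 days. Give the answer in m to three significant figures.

7.18 m

Dispersive spreading gives a Gaussian with σ² = 2Dt; advection only shifts the center.
σ = √(2 × 0.115 × 224) = 7.18 m.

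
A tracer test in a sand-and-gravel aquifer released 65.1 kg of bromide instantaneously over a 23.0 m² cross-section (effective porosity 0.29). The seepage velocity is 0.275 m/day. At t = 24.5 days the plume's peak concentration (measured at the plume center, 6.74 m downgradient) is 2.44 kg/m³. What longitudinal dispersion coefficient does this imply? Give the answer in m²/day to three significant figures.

0.0520 m²/day

At the plume center C_max = M/(n_e·A·√(4πDt)), so D = M²/(4πt·(n_e·A·C_max)²).
n_e·A·C_max = 0.29 × 23.0 × 2.44 = 16.27 kg/m.
D = 65.1²/(4π × 24.5 × 16.27²) = 0.0520 m²/day.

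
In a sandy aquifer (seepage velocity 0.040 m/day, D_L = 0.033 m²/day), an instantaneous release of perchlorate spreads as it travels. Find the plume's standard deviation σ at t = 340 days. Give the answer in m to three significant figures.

4.74 m

Dispersive spreading gives a Gaussian with σ² = 2Dt; advection only shifts the center.
σ = √(2 × 0.033 × 340) = 4.74 m.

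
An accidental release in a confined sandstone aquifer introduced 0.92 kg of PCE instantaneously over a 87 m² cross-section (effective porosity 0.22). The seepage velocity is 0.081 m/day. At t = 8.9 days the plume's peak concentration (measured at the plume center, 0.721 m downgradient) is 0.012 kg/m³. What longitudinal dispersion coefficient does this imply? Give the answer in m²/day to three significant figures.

0.143 m²/day

At the plume center C_max = M/(n_e·A·√(4πDt)), so D = M²/(4πt·(n_e·A·C_max)²).
n_e·A·C_max = 0.22 × 87 × 0.012 = 0.2297 kg/m.
D = 0.92²/(4π × 8.9 × 0.2297²) = 0.143 m²/day.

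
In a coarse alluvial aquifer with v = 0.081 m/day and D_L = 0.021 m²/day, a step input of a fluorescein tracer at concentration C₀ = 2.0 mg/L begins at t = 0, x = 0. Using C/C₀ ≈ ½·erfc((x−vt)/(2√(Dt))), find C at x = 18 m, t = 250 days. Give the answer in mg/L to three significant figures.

For a continuous step input, C/C₀ ≈ ½·erfc((x−vt)/(2√(Dt))).
vt = 0.081 × 250 = 20.25 m and 2√(Dt) = 2√(0.021 × 250) = 4.583 m.
Argument (x−vt)/(2√(Dt)) = (18 − 20.25)/4.583 = -0.4909; ½·erfc(-0.4909) = 0.7562.
C = 2.0 × 0.7562 = 1.51 mg/L.

1.51 mg/L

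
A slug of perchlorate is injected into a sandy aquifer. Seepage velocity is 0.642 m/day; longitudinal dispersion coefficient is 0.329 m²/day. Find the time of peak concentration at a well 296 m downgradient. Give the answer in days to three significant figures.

460 days

For the 1D instantaneous-source solution, setting ∂C/∂t = 0 at fixed x gives v²t² + 2Dt − x² = 0, so t = (√(D² + v²x²) − D)/v².
√(D² + v²x²) = √(0.329² + 0.642² × 296²) = 190.0; v² = 0.412164.
t = (190.0 − 0.329)/0.412164 = 460 days (vs. the pure-advection estimate x/v = 461 d).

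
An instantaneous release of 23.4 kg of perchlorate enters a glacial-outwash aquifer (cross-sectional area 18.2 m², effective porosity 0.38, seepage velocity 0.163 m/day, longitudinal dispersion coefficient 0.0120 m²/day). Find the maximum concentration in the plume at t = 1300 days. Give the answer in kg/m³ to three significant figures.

0.242 kg/m³

The peak of an instantaneous 1D plume sits at x = vt; there the Gaussian factor is 1 and C_max = M/(n_e·A·√(4πDt)), where n_e·A is the pore area the mass is dissolved in.
√(4πDt) = √(4π × 0.0120 × 1300) = 14.00 m, so C_max = 23.4/(0.38 × 18.2 × 14.00) = 0.242 kg/m³.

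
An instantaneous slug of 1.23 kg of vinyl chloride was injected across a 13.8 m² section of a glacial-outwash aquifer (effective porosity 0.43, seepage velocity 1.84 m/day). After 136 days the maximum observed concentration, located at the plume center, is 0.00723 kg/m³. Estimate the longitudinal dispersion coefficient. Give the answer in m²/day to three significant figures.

At the plume center C_max = M/(n_e·A·√(4πDt)), so D = M²/(4πt·(n_e·A·C_max)²).
n_e·A·C_max = 0.43 × 13.8 × 0.00723 = 0.04290 kg/m.
D = 1.23²/(4π × 136 × 0.04290²) = 0.481 m²/day.

0.481 m²/day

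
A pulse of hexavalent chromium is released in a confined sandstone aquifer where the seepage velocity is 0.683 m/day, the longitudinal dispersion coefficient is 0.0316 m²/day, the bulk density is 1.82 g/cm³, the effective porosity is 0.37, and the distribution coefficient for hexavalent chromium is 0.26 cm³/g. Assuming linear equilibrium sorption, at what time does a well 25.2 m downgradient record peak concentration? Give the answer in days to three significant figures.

Retardation factor R = 1 + ρ_b·K_d/n = 1 + 1.82 × 0.26/0.37 = 2.279.
Sorption retards both mechanisms: v_R = v/R = 0.2997 m/day, D_R = D/R = 0.01387 m²/day.
Peak time from v_R²t² + 2D_R t − x² = 0: t = (√(D_R² + v_R²x²) − D_R)/v_R².
√(D_R² + v_R²x²) = √(0.01387² + 0.2997² × 25.2²) = 7.552; v_R² = 0.08982.
t = (7.552 − 0.01387)/0.08982 = 83.9 days.

83.9 days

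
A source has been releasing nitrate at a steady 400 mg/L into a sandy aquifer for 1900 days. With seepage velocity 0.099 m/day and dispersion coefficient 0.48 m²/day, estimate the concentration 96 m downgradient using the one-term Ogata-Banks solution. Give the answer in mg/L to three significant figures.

394 mg/L

For a continuous step input, C/C₀ ≈ ½·erfc((x−vt)/(2√(Dt))).
vt = 0.099 × 1900 = 188.1 m and 2√(Dt) = 2√(0.48 × 1900) = 60.40 m.
Argument (x−vt)/(2√(Dt)) = (96 − 188.1)/60.40 = -1.525; ½·erfc(-1.525) = 0.9845.
C = 400 × 0.9845 = 394 mg/L.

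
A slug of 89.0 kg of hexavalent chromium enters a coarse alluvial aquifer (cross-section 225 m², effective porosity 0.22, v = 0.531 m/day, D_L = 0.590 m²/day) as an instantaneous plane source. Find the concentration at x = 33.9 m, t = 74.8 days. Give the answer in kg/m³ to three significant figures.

0.0630 kg/m³

For an instantaneous plane source, C(x,t) = M/(n_e·A·√(4πDt)) · exp(−(x−vt)²/(4Dt)), with n_e·A the pore (flow) area.
Plume center vt = 0.531 × 74.8 = 39.7188 m, so the well at 33.9 m is 5.8188 m upgradient of the peak.
√(4πDt) = 23.55 m, giving peak height M/(n_e·A·√(4πDt)) = 89.0/(0.22 × 225 × 23.55) = 0.07635 kg/m³.
(x−vt)²/(4Dt) = (-5.8188)²/(4 × 0.590 × 74.8) = 0.1918; exp(−0.1918) = 0.8255.
C = 0.07635 × 0.8255 = 0.0630 kg/m³.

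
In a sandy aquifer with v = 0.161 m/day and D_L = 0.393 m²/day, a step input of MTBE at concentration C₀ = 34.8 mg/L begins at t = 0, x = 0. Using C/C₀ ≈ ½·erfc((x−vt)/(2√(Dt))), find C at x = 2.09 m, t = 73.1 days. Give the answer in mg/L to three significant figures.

For a continuous step input, C/C₀ ≈ ½·erfc((x−vt)/(2√(Dt))).
vt = 0.161 × 73.1 = 11.7691 m and 2√(Dt) = 2√(0.393 × 73.1) = 10.72 m.
Argument (x−vt)/(2√(Dt)) = (2.09 − 11.7691)/10.72 = -0.9029; ½·erfc(-0.9029) = 0.8992.
C = 34.8 × 0.8992 = 31.3 mg/L.

31.3 mg/L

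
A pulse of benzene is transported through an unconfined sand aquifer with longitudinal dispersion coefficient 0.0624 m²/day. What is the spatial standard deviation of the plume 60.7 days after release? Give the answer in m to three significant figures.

Dispersive spreading gives a Gaussian with σ² = 2Dt; advection only shifts the center.
σ = √(2 × 0.0624 × 60.7) = 2.75 m.

2.75 m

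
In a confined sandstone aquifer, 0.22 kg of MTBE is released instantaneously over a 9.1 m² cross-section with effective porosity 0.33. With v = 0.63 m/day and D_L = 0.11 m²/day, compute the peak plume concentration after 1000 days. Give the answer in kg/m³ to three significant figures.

0.00197 kg/m³

The peak of an instantaneous 1D plume sits at x = vt; there the Gaussian factor is 1 and C_max = M/(n_e·A·√(4πDt)), where n_e·A is the pore area the mass is dissolved in.
√(4πDt) = √(4π × 0.11 × 1000) = 37.18 m, so C_max = 0.22/(0.33 × 9.1 × 37.18) = 0.00197 kg/m³.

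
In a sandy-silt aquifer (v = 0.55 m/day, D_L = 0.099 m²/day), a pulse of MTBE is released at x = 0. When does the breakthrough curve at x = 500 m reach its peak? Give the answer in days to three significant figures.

For the 1D instantaneous-source solution, setting ∂C/∂t = 0 at fixed x gives v²t² + 2Dt − x² = 0, so t = (√(D² + v²x²) − D)/v².
√(D² + v²x²) = √(0.099² + 0.55² × 500²) = 275.0; v² = 0.3025.
t = (275.0 − 0.099)/0.3025 = 909 days (vs. the pure-advection estimate x/v = 909 d).

909 days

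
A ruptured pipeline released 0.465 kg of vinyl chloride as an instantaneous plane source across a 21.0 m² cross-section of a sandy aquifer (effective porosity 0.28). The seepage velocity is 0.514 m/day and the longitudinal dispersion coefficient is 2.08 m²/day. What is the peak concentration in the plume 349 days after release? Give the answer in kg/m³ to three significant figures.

0.000828 kg/m³

The peak of an instantaneous 1D plume sits at x = vt; there the Gaussian factor is 1 and C_max = M/(n_e·A·√(4πDt)), where n_e·A is the pore area the mass is dissolved in.
√(4πDt) = √(4π × 2.08 × 349) = 95.51 m, so C_max = 0.465/(0.28 × 21.0 × 95.51) = 0.000828 kg/m³.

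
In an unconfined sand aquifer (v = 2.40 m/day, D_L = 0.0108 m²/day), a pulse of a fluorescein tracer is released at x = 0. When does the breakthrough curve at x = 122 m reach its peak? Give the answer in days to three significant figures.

50.8 days

For the 1D instantaneous-source solution, setting ∂C/∂t = 0 at fixed x gives v²t² + 2Dt − x² = 0, so t = (√(D² + v²x²) − D)/v².
√(D² + v²x²) = √(0.0108² + 2.40² × 122²) = 292.8; v² = 5.76.
t = (292.8 − 0.0108)/5.76 = 50.8 days (vs. the pure-advection estimate x/v = 50.8 d).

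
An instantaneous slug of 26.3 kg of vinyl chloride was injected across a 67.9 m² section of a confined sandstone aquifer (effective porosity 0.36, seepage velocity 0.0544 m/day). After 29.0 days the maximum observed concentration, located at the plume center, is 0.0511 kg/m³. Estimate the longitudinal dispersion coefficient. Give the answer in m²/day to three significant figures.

1.22 m²/day

At the plume center C_max = M/(n_e·A·√(4πDt)), so D = M²/(4πt·(n_e·A·C_max)²).
n_e·A·C_max = 0.36 × 67.9 × 0.0511 = 1.249 kg/m.
D = 26.3²/(4π × 29.0 × 1.249²) = 1.22 m²/day.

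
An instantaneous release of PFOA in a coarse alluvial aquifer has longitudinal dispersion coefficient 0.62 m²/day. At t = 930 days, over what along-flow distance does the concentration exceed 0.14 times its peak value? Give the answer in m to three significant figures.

135 m

The plume is Gaussian with σ = √(2Dt) = √(2 × 0.62 × 930) = 33.96 m.
C/C_peak = exp(−Δx²/(2σ²)) = 0.14 ⇒ Δx = σ·√(−2 ln 0.14) = 33.96 × 1.983 = 67.34 m.
Width = 2Δx = 135 m.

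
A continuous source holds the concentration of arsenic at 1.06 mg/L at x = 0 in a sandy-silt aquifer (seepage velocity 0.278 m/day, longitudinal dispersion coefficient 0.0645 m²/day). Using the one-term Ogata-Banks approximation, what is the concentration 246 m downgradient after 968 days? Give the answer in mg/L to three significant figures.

For a continuous step input, C/C₀ ≈ ½·erfc((x−vt)/(2√(Dt))).
vt = 0.278 × 968 = 269.104 m and 2√(Dt) = 2√(0.0645 × 968) = 15.80 m.
Argument (x−vt)/(2√(Dt)) = (246 − 269.104)/15.80 = -1.462; ½·erfc(-1.462) = 0.9807.
C = 1.06 × 0.9807 = 1.04 mg/L.

1.04 mg/L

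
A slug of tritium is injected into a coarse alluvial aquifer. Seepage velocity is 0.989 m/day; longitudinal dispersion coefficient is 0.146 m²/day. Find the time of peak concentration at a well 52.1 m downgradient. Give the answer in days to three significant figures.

52.5 days

For the 1D instantaneous-source solution, setting ∂C/∂t = 0 at fixed x gives v²t² + 2Dt − x² = 0, so t = (√(D² + v²x²) − D)/v².
√(D² + v²x²) = √(0.146² + 0.989² × 52.1²) = 51.53; v² = 0.978121.
t = (51.53 − 0.146)/0.978121 = 52.5 days (vs. the pure-advection estimate x/v = 52.7 d).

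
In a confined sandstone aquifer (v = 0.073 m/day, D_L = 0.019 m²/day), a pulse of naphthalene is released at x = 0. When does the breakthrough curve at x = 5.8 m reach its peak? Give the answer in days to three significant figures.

For the 1D instantaneous-source solution, setting ∂C/∂t = 0 at fixed x gives v²t² + 2Dt − x² = 0, so t = (√(D² + v²x²) − D)/v².
√(D² + v²x²) = √(0.019² + 0.073² × 5.8²) = 0.4238; v² = 0.005329.
t = (0.4238 − 0.019)/0.005329 = 76.0 days (vs. the pure-advection estimate x/v = 79.5 d).

76.0 days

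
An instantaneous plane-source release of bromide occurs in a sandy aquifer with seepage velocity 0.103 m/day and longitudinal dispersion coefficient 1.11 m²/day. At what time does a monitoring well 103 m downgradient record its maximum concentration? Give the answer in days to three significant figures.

901 days

For the 1D instantaneous-source solution, setting ∂C/∂t = 0 at fixed x gives v²t² + 2Dt − x² = 0, so t = (√(D² + v²x²) − D)/v².
√(D² + v²x²) = √(1.11² + 0.103² × 103²) = 10.67; v² = 0.010609.
t = (10.67 − 1.11)/0.010609 = 901 days (vs. the pure-advection estimate x/v = 1000 d).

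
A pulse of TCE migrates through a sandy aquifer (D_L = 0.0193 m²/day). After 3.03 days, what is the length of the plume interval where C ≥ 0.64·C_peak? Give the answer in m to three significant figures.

The plume is Gaussian with σ = √(2Dt) = √(2 × 0.0193 × 3.03) = 0.3420 m.
C/C_peak = exp(−Δx²/(2σ²)) = 0.64 ⇒ Δx = σ·√(−2 ln 0.64) = 0.3420 × 0.9448 = 0.3231 m.
Width = 2Δx = 0.646 m.

0.646 m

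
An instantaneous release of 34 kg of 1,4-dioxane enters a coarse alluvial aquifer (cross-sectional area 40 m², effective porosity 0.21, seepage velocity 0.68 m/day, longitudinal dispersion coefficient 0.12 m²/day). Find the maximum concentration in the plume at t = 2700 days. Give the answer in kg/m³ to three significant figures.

The peak of an instantaneous 1D plume sits at x = vt; there the Gaussian factor is 1 and C_max = M/(n_e·A·√(4πDt)), where n_e·A is the pore area the mass is dissolved in.
√(4πDt) = √(4π × 0.12 × 2700) = 63.81 m, so C_max = 34/(0.21 × 40 × 63.81) = 0.0634 kg/m³.

0.0634 kg/m³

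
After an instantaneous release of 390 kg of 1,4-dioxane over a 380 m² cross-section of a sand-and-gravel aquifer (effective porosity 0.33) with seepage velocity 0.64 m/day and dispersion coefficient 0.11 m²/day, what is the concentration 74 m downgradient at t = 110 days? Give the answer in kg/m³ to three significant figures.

For an instantaneous plane source, C(x,t) = M/(n_e·A·√(4πDt)) · exp(−(x−vt)²/(4Dt)), with n_e·A the pore (flow) area.
Plume center vt = 0.64 × 110 = 70.4 m, so the well at 74 m is 3.6 m downgradient of the peak.
√(4πDt) = 12.33 m, giving peak height M/(n_e·A·√(4πDt)) = 390/(0.33 × 380 × 12.33) = 0.2522 kg/m³.
(x−vt)²/(4Dt) = (3.6)²/(4 × 0.11 × 110) = 0.2678; exp(−0.2678) = 0.7651.
C = 0.2522 × 0.7651 = 0.193 kg/m³.

0.193 kg/m³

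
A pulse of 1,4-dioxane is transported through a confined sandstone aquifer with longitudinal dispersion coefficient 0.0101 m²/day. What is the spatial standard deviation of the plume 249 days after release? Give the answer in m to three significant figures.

2.24 m

Dispersive spreading gives a Gaussian with σ² = 2Dt; advection only shifts the center.
σ = √(2 × 0.0101 × 249) = 2.24 m.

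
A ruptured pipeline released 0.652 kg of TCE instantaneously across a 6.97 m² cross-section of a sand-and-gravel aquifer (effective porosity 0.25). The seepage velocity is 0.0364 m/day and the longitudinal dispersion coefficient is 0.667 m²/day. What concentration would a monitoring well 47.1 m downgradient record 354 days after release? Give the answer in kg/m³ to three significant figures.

0.00199 kg/m³

For an instantaneous plane source, C(x,t) = M/(n_e·A·√(4πDt)) · exp(−(x−vt)²/(4Dt)), with n_e·A the pore (flow) area.
Plume center vt = 0.0364 × 354 = 12.8856 m, so the well at 47.1 m is 34.2144 m downgradient of the peak.
√(4πDt) = 54.47 m, giving peak height M/(n_e·A·√(4πDt)) = 0.652/(0.25 × 6.97 × 54.47) = 0.006869 kg/m³.
(x−vt)²/(4Dt) = (34.2144)²/(4 × 0.667 × 354) = 1.239; exp(−1.239) = 0.2897.
C = 0.006869 × 0.2897 = 0.00199 kg/m³.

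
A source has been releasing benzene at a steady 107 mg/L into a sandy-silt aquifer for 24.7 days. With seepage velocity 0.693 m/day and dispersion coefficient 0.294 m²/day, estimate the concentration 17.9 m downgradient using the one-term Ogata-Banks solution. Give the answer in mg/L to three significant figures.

44.8 mg/L

For a continuous step input, C/C₀ ≈ ½·erfc((x−vt)/(2√(Dt))).
vt = 0.693 × 24.7 = 17.1171 m and 2√(Dt) = 2√(0.294 × 24.7) = 5.390 m.
Argument (x−vt)/(2√(Dt)) = (17.9 − 17.1171)/5.390 = 0.1453; ½·erfc(0.1453) = 0.4186.
C = 107 × 0.4186 = 44.8 mg/L.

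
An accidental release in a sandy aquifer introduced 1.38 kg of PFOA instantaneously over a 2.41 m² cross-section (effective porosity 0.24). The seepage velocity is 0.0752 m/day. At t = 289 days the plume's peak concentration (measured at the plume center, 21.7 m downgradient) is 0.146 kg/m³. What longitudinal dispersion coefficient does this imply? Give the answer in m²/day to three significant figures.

At the plume center C_max = M/(n_e·A·√(4πDt)), so D = M²/(4πt·(n_e·A·C_max)²).
n_e·A·C_max = 0.24 × 2.41 × 0.146 = 0.08445 kg/m.
D = 1.38²/(4π × 289 × 0.08445²) = 0.0735 m²/day.

0.0735 m²/day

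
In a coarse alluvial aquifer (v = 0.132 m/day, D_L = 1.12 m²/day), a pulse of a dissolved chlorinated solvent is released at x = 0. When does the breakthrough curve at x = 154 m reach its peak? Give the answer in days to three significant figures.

1100 days

For the 1D instantaneous-source solution, setting ∂C/∂t = 0 at fixed x gives v²t² + 2Dt − x² = 0, so t = (√(D² + v²x²) − D)/v².
√(D² + v²x²) = √(1.12² + 0.132² × 154²) = 20.36; v² = 0.017424.
t = (20.36 − 1.12)/0.017424 = 1100 days (vs. the pure-advection estimate x/v = 1170 d).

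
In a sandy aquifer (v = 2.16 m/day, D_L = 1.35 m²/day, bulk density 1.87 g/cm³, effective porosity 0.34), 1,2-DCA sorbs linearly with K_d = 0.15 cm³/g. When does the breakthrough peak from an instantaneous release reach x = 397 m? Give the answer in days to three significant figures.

335 days

Retardation factor R = 1 + ρ_b·K_d/n = 1 + 1.87 × 0.15/0.34 = 1.825.
Sorption retards both mechanisms: v_R = v/R = 1.184 m/day, D_R = D/R = 0.7397 m²/day.
Peak time from v_R²t² + 2D_R t − x² = 0: t = (√(D_R² + v_R²x²) − D_R)/v_R².
√(D_R² + v_R²x²) = √(0.7397² + 1.184² × 397²) = 470.0; v_R² = 1.402.
t = (470.0 − 0.7397)/1.402 = 335 days.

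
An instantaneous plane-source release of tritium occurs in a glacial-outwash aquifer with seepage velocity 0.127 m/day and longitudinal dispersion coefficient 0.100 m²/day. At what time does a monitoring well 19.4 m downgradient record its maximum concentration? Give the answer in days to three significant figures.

147 days

For the 1D instantaneous-source solution, setting ∂C/∂t = 0 at fixed x gives v²t² + 2Dt − x² = 0, so t = (√(D² + v²x²) − D)/v².
√(D² + v²x²) = √(0.100² + 0.127² × 19.4²) = 2.466; v² = 0.016129.
t = (2.466 − 0.100)/0.016129 = 147 days (vs. the pure-advection estimate x/v = 153 d).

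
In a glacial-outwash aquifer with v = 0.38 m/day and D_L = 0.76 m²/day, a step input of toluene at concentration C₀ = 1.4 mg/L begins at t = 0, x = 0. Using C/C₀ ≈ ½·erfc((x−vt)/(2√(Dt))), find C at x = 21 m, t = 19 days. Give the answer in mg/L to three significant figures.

0.00724 mg/L

For a continuous step input, C/C₀ ≈ ½·erfc((x−vt)/(2√(Dt))).
vt = 0.38 × 19 = 7.22 m and 2√(Dt) = 2√(0.76 × 19) = 7.600 m.
Argument (x−vt)/(2√(Dt)) = (21 − 7.22)/7.600 = 1.813; ½·erfc(1.813) = 0.005174.
C = 1.4 × 0.005174 = 0.00724 mg/L.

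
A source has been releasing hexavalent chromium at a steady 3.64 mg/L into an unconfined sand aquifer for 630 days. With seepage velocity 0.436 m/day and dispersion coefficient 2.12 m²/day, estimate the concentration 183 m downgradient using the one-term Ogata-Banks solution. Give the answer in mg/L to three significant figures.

3.50 mg/L

For a continuous step input, C/C₀ ≈ ½·erfc((x−vt)/(2√(Dt))).
vt = 0.436 × 630 = 274.68 m and 2√(Dt) = 2√(2.12 × 630) = 73.09 m.
Argument (x−vt)/(2√(Dt)) = (183 − 274.68)/73.09 = -1.254; ½·erfc(-1.254) = 0.9619.
C = 3.64 × 0.9619 = 3.50 mg/L.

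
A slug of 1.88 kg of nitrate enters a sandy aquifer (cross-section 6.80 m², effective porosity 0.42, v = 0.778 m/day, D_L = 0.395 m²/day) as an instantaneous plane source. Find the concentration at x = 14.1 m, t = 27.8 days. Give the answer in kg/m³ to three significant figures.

0.0154 kg/m³

For an instantaneous plane source, C(x,t) = M/(n_e·A·√(4πDt)) · exp(−(x−vt)²/(4Dt)), with n_e·A the pore (flow) area.
Plume center vt = 0.778 × 27.8 = 21.6284 m, so the well at 14.1 m is 7.5284 m upgradient of the peak.
√(4πDt) = 11.75 m, giving peak height M/(n_e·A·√(4πDt)) = 1.88/(0.42 × 6.80 × 11.75) = 0.05602 kg/m³.
(x−vt)²/(4Dt) = (-7.5284)²/(4 × 0.395 × 27.8) = 1.290; exp(−1.290) = 0.2753.
C = 0.05602 × 0.2753 = 0.0154 kg/m³.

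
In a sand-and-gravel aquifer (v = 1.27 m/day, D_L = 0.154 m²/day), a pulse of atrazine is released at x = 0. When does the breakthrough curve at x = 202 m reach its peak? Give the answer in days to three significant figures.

159 days

For the 1D instantaneous-source solution, setting ∂C/∂t = 0 at fixed x gives v²t² + 2Dt − x² = 0, so t = (√(D² + v²x²) − D)/v².
√(D² + v²x²) = √(0.154² + 1.27² × 202²) = 256.5; v² = 1.6129.
t = (256.5 − 0.154)/1.6129 = 159 days (vs. the pure-advection estimate x/v = 159 d).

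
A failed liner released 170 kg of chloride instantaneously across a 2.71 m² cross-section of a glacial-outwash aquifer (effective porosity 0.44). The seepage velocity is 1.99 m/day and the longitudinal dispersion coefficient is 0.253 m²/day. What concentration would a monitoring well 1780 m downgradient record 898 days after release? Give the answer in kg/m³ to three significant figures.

2.53 kg/m³

For an instantaneous plane source, C(x,t) = M/(n_e·A·√(4πDt)) · exp(−(x−vt)²/(4Dt)), with n_e·A the pore (flow) area.
Plume center vt = 1.99 × 898 = 1787.02 m, so the well at 1780 m is 7.02 m upgradient of the peak.
√(4πDt) = 53.43 m, giving peak height M/(n_e·A·√(4πDt)) = 170/(0.44 × 2.71 × 53.43) = 2.668 kg/m³.
(x−vt)²/(4Dt) = (-7.02)²/(4 × 0.253 × 898) = 0.05423; exp(−0.05423) = 0.9472.
C = 2.668 × 0.9472 = 2.53 kg/m³.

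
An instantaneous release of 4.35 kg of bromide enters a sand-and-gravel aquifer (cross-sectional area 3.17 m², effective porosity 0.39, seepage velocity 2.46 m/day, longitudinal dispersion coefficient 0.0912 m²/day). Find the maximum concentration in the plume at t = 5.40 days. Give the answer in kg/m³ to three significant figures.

1.41 kg/m³

The peak of an instantaneous 1D plume sits at x = vt; there the Gaussian factor is 1 and C_max = M/(n_e·A·√(4πDt)), where n_e·A is the pore area the mass is dissolved in.
√(4πDt) = √(4π × 0.0912 × 5.40) = 2.488 m, so C_max = 4.35/(0.39 × 3.17 × 2.488) = 1.41 kg/m³.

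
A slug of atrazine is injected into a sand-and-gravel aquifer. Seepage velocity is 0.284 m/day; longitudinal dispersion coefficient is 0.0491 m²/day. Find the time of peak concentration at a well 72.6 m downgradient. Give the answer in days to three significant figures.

255 days

For the 1D instantaneous-source solution, setting ∂C/∂t = 0 at fixed x gives v²t² + 2Dt − x² = 0, so t = (√(D² + v²x²) − D)/v².
√(D² + v²x²) = √(0.0491² + 0.284² × 72.6²) = 20.62; v² = 0.080656.
t = (20.62 − 0.0491)/0.080656 = 255 days (vs. the pure-advection estimate x/v = 256 d).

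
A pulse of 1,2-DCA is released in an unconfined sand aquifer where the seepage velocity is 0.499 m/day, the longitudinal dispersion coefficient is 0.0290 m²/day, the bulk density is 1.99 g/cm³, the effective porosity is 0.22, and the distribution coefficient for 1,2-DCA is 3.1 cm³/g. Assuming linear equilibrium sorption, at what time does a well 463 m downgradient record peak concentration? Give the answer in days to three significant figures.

26900 days

Retardation factor R = 1 + ρ_b·K_d/n = 1 + 1.99 × 3.1/0.22 = 29.04.
Sorption retards both mechanisms: v_R = v/R = 0.01718 m/day, D_R = D/R = 0.0009986 m²/day.
Peak time from v_R²t² + 2D_R t − x² = 0: t = (√(D_R² + v_R²x²) − D_R)/v_R².
√(D_R² + v_R²x²) = √(0.0009986² + 0.01718² × 463²) = 7.954; v_R² = 0.0002952.
t = (7.954 − 0.0009986)/0.0002952 = 26900 days.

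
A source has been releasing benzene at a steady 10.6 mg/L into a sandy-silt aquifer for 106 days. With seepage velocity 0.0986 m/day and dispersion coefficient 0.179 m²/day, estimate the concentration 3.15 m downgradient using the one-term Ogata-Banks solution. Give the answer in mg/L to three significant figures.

9.35 mg/L

For a continuous step input, C/C₀ ≈ ½·erfc((x−vt)/(2√(Dt))).
vt = 0.0986 × 106 = 10.4516 m and 2√(Dt) = 2√(0.179 × 106) = 8.712 m.
Argument (x−vt)/(2√(Dt)) = (3.15 − 10.4516)/8.712 = -0.8381; ½·erfc(-0.8381) = 0.8820.
C = 10.6 × 0.8820 = 9.35 mg/L.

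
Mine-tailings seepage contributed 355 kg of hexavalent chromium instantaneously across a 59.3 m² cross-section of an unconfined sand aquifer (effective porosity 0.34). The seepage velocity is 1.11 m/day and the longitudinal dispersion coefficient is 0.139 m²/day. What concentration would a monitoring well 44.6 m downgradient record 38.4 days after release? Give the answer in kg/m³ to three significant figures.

1.79 kg/m³

For an instantaneous plane source, C(x,t) = M/(n_e·A·√(4πDt)) · exp(−(x−vt)²/(4Dt)), with n_e·A the pore (flow) area.
Plume center vt = 1.11 × 38.4 = 42.624 m, so the well at 44.6 m is 1.976 m downgradient of the peak.
√(4πDt) = 8.190 m, giving peak height M/(n_e·A·√(4πDt)) = 355/(0.34 × 59.3 × 8.190) = 2.150 kg/m³.
(x−vt)²/(4Dt) = (1.976)²/(4 × 0.139 × 38.4) = 0.1829; exp(−0.1829) = 0.8329.
C = 2.150 × 0.8329 = 1.79 kg/m³.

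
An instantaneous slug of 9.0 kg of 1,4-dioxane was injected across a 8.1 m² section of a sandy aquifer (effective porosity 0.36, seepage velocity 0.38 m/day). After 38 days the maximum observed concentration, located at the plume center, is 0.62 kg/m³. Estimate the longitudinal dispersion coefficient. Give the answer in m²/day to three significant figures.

0.0519 m²/day

At the plume center C_max = M/(n_e·A·√(4πDt)), so D = M²/(4πt·(n_e·A·C_max)²).
n_e·A·C_max = 0.36 × 8.1 × 0.62 = 1.808 kg/m.
D = 9.0²/(4π × 38 × 1.808²) = 0.0519 m²/day.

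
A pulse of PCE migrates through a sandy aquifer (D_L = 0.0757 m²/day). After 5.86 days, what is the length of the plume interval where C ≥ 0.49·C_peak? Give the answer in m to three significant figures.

The plume is Gaussian with σ = √(2Dt) = √(2 × 0.0757 × 5.86) = 0.9419 m.
C/C_peak = exp(−Δx²/(2σ²)) = 0.49 ⇒ Δx = σ·√(−2 ln 0.49) = 0.9419 × 1.194 = 1.125 m.
Width = 2Δx = 2.25 m.

2.25 m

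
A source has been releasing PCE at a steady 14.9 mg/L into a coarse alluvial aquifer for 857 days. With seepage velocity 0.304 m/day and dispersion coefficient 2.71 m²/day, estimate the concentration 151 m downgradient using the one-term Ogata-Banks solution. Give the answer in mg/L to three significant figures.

14.1 mg/L

For a continuous step input, C/C₀ ≈ ½·erfc((x−vt)/(2√(Dt))).
vt = 0.304 × 857 = 260.528 m and 2√(Dt) = 2√(2.71 × 857) = 96.38 m.
Argument (x−vt)/(2√(Dt)) = (151 − 260.528)/96.38 = -1.136; ½·erfc(-1.136) = 0.9459.
C = 14.9 × 0.9459 = 14.1 mg/L.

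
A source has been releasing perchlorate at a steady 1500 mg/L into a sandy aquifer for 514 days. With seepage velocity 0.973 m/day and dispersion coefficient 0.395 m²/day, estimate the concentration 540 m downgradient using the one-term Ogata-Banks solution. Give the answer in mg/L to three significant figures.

35.9 mg/L

For a continuous step input, C/C₀ ≈ ½·erfc((x−vt)/(2√(Dt))).
vt = 0.973 × 514 = 500.122 m and 2√(Dt) = 2√(0.395 × 514) = 28.50 m.
Argument (x−vt)/(2√(Dt)) = (540 − 500.122)/28.50 = 1.399; ½·erfc(1.399) = 0.02394.
C = 1500 × 0.02394 = 35.9 mg/L.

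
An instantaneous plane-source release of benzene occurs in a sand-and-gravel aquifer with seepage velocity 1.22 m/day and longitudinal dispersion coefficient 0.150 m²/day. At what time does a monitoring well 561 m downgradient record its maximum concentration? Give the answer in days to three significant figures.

460 days

For the 1D instantaneous-source solution, setting ∂C/∂t = 0 at fixed x gives v²t² + 2Dt − x² = 0, so t = (√(D² + v²x²) − D)/v².
√(D² + v²x²) = √(0.150² + 1.22² × 561²) = 684.4; v² = 1.4884.
t = (684.4 − 0.150)/1.4884 = 460 days (vs. the pure-advection estimate x/v = 460 d).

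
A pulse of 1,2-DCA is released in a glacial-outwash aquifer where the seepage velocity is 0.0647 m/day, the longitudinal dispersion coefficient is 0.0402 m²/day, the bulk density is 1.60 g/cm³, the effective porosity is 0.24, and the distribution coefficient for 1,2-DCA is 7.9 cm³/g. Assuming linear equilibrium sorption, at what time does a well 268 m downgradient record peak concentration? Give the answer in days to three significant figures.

222000 days

Retardation factor R = 1 + ρ_b·K_d/n = 1 + 1.60 × 7.9/0.24 = 53.67.
Sorption retards both mechanisms: v_R = v/R = 0.001206 m/day, D_R = D/R = 0.0007490 m²/day.
Peak time from v_R²t² + 2D_R t − x² = 0: t = (√(D_R² + v_R²x²) − D_R)/v_R².
√(D_R² + v_R²x²) = √(0.0007490² + 0.001206² × 268²) = 0.3232; v_R² = 1.454e-06.
t = (0.3232 − 0.0007490)/1.454e-06 = 222000 days.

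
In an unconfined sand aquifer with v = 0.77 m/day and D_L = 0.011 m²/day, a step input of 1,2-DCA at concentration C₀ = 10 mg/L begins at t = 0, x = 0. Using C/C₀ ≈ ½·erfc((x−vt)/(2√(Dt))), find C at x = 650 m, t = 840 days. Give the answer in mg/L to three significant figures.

For a continuous step input, C/C₀ ≈ ½·erfc((x−vt)/(2√(Dt))).
vt = 0.77 × 840 = 646.8 m and 2√(Dt) = 2√(0.011 × 840) = 6.079 m.
Argument (x−vt)/(2√(Dt)) = (650 − 646.8)/6.079 = 0.5264; ½·erfc(0.5264) = 0.2283.
C = 10 × 0.2283 = 2.28 mg/L.

2.28 mg/L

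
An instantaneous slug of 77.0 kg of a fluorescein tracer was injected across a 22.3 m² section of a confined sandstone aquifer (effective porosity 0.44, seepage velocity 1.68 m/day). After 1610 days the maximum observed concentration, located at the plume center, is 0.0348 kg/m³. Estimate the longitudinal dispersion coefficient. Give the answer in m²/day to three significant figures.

2.51 m²/day

At the plume center C_max = M/(n_e·A·√(4πDt)), so D = M²/(4πt·(n_e·A·C_max)²).
n_e·A·C_max = 0.44 × 22.3 × 0.0348 = 0.3415 kg/m.
D = 77.0²/(4π × 1610 × 0.3415²) = 2.51 m²/day.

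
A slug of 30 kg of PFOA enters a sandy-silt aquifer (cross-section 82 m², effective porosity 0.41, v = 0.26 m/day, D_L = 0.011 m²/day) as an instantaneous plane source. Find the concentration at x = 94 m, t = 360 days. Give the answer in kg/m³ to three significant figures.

For an instantaneous plane source, C(x,t) = M/(n_e·A·√(4πDt)) · exp(−(x−vt)²/(4Dt)), with n_e·A the pore (flow) area.
Plume center vt = 0.26 × 360 = 93.6 m, so the well at 94 m is 0.4 m downgradient of the peak.
√(4πDt) = 7.054 m, giving peak height M/(n_e·A·√(4πDt)) = 30/(0.41 × 82 × 7.054) = 0.1265 kg/m³.
(x−vt)²/(4Dt) = (0.4)²/(4 × 0.011 × 360) = 0.01010; exp(−0.01010) = 0.9900.
C = 0.1265 × 0.9900 = 0.125 kg/m³.

0.125 kg/m³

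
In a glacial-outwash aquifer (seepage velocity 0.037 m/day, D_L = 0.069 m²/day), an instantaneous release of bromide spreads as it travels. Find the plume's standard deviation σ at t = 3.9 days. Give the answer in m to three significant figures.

0.734 m

Dispersive spreading gives a Gaussian with σ² = 2Dt; advection only shifts the center.
σ = √(2 × 0.069 × 3.9) = 0.734 m.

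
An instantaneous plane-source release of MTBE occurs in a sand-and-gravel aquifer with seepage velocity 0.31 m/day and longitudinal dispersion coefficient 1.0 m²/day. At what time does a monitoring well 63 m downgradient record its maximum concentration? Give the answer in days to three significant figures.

193 days

For the 1D instantaneous-source solution, setting ∂C/∂t = 0 at fixed x gives v²t² + 2Dt − x² = 0, so t = (√(D² + v²x²) − D)/v².
√(D² + v²x²) = √(1.0² + 0.31² × 63²) = 19.56; v² = 0.0961.
t = (19.56 − 1.0)/0.0961 = 193 days (vs. the pure-advection estimate x/v = 203 d).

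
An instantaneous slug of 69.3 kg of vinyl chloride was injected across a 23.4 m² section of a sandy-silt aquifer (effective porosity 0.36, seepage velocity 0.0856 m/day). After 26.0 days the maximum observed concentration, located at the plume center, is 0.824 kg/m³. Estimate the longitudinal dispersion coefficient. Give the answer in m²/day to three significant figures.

At the plume center C_max = M/(n_e·A·√(4πDt)), so D = M²/(4πt·(n_e·A·C_max)²).
n_e·A·C_max = 0.36 × 23.4 × 0.824 = 6.941 kg/m.
D = 69.3²/(4π × 26.0 × 6.941²) = 0.305 m²/day.

0.305 m²/day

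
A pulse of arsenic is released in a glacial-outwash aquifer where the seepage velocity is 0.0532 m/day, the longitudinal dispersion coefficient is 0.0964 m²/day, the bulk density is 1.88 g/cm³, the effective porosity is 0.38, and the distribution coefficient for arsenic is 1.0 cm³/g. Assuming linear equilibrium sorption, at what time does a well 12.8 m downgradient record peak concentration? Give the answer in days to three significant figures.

Retardation factor R = 1 + ρ_b·K_d/n = 1 + 1.88 × 1.0/0.38 = 5.947.
Sorption retards both mechanisms: v_R = v/R = 0.008946 m/day, D_R = D/R = 0.01621 m²/day.
Peak time from v_R²t² + 2D_R t − x² = 0: t = (√(D_R² + v_R²x²) − D_R)/v_R².
√(D_R² + v_R²x²) = √(0.01621² + 0.008946² × 12.8²) = 0.1157; v_R² = 8.003e-05.
t = (0.1157 − 0.01621)/8.003e-05 = 1240 days.

1240 days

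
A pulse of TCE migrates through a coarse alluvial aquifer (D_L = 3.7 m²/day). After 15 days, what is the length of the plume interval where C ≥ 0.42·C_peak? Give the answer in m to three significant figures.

The plume is Gaussian with σ = √(2Dt) = √(2 × 3.7 × 15) = 10.54 m.
C/C_peak = exp(−Δx²/(2σ²)) = 0.42 ⇒ Δx = σ·√(−2 ln 0.42) = 10.54 × 1.317 = 13.88 m.
Width = 2Δx = 27.8 m.

27.8 m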